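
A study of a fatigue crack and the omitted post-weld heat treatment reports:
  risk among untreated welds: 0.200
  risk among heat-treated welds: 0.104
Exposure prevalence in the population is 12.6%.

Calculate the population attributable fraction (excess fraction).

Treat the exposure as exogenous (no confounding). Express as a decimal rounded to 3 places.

PAF ≈ 0.104

Let p₁ = 0.2, p₀ = 0.104.
Overall risk P(Y=1) = π·p₁ + (1−π)·p₀ = 0.126×0.2 + 0.874×0.104 = 0.1161.
Under exogeneity, PAF = [P(Y=1) − p₀] / P(Y=1).
PAF = (0.1161 − 0.104) / 0.1161 ≈ 0.1042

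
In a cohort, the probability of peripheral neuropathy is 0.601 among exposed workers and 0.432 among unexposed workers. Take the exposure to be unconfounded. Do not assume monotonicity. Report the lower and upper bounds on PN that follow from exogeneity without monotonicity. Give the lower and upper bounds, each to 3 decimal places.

0.281 ≤ PN ≤ 0.945

Let p₁ = 0.601, p₀ = 0.432.
Under exogeneity alone the bounds on PN are max{0,(p₁−p₀)/p₁} ≤ PN ≤ min{1,(1−p₀)/p₁}.
  lower = (p₁ − p₀)/p₁ = 0.169 / 0.601 ≈ 0.2812
  upper = min{1, (1 − p₀)/p₁} = 0.568 / 0.601 ≈ 0.9451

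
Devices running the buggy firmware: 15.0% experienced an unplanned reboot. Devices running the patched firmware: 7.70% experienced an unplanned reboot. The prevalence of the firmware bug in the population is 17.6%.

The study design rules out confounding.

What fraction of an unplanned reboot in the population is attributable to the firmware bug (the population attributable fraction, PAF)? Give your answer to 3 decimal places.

PAF ≈ 0.143

p₁ = 0.15, p₀ = 0.077.
Overall risk P(Y=1) = π·p₁ + (1−π)·p₀ = 0.176×0.15 + 0.824×0.077 = 0.089848.
Under exogeneity, PAF = [P(Y=1) − p₀] / P(Y=1).
PAF = (0.089848 − 0.077) / 0.089848 ≈ 0.1430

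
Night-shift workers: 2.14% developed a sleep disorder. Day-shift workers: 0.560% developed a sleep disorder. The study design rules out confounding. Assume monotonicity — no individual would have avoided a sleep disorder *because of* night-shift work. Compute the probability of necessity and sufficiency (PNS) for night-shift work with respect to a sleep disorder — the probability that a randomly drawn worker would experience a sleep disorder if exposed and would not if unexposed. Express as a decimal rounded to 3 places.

p₁ = 0.0214, p₀ = 0.0056.
Under exogeneity and monotonicity, PNS = p₁ − p₀.
PNS = 0.0214 − 0.0056 = 0.0158

PNS ≈ 0.016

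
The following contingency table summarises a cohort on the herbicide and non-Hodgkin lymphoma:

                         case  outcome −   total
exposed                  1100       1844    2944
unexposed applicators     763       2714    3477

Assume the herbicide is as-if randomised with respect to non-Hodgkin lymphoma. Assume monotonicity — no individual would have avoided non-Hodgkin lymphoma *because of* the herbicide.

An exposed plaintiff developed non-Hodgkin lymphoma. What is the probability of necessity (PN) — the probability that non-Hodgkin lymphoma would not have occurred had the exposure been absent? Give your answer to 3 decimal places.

p₁ = P(outcome | exposed) = 1100/2944 = 0.37364
p₀ = P(outcome | unexposed) = 763/3477 = 0.21944
Under exogeneity and monotonicity, PN = (p₁ − p₀)/p₁.
PN = (0.37364 − 0.21944) / 0.37364 ≈ 0.4127

PN ≈ 0.413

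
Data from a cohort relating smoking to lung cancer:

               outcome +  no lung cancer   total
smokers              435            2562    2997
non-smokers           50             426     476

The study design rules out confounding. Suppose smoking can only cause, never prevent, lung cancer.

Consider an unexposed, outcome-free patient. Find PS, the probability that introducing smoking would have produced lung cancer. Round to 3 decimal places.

PS ≈ 0.045

p₁ = P(outcome | exposed) = 435/2997 = 0.14515
p₀ = P(outcome | unexposed) = 50/476 = 0.10504
Under exogeneity and monotonicity, PS = (p₁ − p₀)/(1 − p₀).
PS = (0.14515 − 0.10504) / 0.89496 ≈ 0.0448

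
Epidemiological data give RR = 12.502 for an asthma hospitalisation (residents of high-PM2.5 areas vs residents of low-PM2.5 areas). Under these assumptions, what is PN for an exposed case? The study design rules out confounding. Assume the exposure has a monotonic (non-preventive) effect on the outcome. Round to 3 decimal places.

PN ≈ 0.920

Under exogeneity and monotonicity, PN = (RR − 1) / RR = 1 − 1/RR.
PN = (12.502 − 1) / 12.502 = 11.5 / 12.502 ≈ 0.9200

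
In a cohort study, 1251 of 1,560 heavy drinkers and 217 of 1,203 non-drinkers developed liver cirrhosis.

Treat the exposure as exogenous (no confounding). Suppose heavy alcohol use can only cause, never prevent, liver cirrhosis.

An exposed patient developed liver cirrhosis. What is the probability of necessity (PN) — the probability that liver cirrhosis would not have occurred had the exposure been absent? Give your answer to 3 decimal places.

PN ≈ 0.775

p₁ = P(outcome | exposed) = 1251/1560 = 0.80192
p₀ = P(outcome | unexposed) = 217/1203 = 0.18038
Under exogeneity and monotonicity, PN = (p₁ − p₀) / p₁.
PN = (0.80192 − 0.18038) / 0.80192 = 0.62154 / 0.80192 ≈ 0.7751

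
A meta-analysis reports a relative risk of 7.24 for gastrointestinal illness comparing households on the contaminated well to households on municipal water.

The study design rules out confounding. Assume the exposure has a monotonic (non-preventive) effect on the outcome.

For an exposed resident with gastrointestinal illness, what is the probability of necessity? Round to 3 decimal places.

Under exogeneity and monotonicity, PN = (RR − 1) / RR = 1 − 1/RR.
PN = (7.24 − 1) / 7.24 = 6.24 / 7.24 ≈ 0.8619

PN ≈ 0.862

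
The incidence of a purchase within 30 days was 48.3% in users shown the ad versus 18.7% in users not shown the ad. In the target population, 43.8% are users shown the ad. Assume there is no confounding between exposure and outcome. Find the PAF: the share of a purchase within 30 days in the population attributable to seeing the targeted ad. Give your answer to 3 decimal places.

PAF ≈ 0.409

p₁ = 0.483, p₀ = 0.187.
Overall risk P(Y=1) = π·p₁ + (1−π)·p₀ = 0.438×0.483 + 0.562×0.187 = 0.31665.
Under exogeneity, PAF = [P(Y=1) − p₀] / P(Y=1).
PAF = (0.31665 − 0.187) / 0.31665 ≈ 0.4094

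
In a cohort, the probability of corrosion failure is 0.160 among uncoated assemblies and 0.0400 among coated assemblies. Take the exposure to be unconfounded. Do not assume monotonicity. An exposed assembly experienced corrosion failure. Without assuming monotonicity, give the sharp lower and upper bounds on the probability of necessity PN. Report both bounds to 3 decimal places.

0.750 ≤ PN ≤ 1.000

Let p₁ = 0.16, p₀ = 0.04.
Under exogeneity alone the bounds on PN are max{0,(p₁−p₀)/p₁} ≤ PN ≤ min{1,(1−p₀)/p₁}.
  lower = (p₁ − p₀)/p₁ = 0.12 / 0.16 ≈ 0.7500
  upper = min{1, (1 − p₀)/p₁} = 0.96 / 0.16 ≈ 6.0000 → capped at 1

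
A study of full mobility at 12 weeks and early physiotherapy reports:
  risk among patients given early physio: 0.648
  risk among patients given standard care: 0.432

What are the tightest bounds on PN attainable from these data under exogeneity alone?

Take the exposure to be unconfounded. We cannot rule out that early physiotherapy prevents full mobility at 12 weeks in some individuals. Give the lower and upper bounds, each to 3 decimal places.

0.333 ≤ PN ≤ 0.877

Let p₁ = 0.648, p₀ = 0.432.
Under exogeneity alone the bounds on PN are max{0,(p₁−p₀)/p₁} ≤ PN ≤ min{1,(1−p₀)/p₁}.
  lower = (p₁ − p₀)/p₁ = 0.216 / 0.648 ≈ 0.3333
  upper = min{1, (1 − p₀)/p₁} = 0.568 / 0.648 ≈ 0.8765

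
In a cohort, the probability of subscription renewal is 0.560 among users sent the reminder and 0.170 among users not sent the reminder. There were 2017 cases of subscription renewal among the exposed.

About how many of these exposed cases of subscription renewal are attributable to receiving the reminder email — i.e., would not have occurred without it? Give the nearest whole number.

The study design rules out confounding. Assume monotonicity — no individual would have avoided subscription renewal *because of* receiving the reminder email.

Let p₁ = 0.56, p₀ = 0.17.
PN = (p₁ − p₀)/p₁ = (0.56 − 0.17) / 0.56 ≈ 0.69643.
Attributable cases ≈ PN × (exposed cases) = 0.69643 × 2017 ≈ 1404.70.

about 1405 cases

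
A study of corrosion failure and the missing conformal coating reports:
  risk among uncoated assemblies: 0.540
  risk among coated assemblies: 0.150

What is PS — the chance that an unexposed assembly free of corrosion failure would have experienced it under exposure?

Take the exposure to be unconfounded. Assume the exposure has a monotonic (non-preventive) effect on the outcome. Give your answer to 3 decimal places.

PS ≈ 0.459

Let p₁ = 0.54, p₀ = 0.15.
Under exogeneity and monotonicity, PS = (p₁ − p₀) / (1 − p₀).
PS = (0.54 − 0.15) / (1 − 0.15) = 0.39 / 0.85 ≈ 0.4588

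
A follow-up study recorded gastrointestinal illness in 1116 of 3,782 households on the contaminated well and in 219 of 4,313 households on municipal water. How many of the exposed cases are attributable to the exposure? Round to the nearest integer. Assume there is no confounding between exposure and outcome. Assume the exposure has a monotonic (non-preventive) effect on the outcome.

about 924 cases

p₁ = P(outcome | exposed) = 1116/3782 = 0.29508
p₀ = P(outcome | unexposed) = 219/4313 = 0.050777
PN = (p₁ − p₀)/p₁ = (0.29508 − 0.050777) / 0.29508 ≈ 0.82792.
Attributable cases ≈ PN × (exposed cases) = 0.82792 × 1116 ≈ 923.96.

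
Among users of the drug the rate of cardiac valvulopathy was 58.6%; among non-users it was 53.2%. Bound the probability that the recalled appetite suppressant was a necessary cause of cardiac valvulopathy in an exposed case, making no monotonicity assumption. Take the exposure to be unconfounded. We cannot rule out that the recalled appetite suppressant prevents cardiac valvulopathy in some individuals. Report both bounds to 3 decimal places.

p₁ = 0.586, p₀ = 0.532.
Under exogeneity alone the bounds on PN are max{0,(p₁−p₀)/p₁} ≤ PN ≤ min{1,(1−p₀)/p₁}.
  lower = (p₁ − p₀)/p₁ = 0.054 / 0.586 ≈ 0.0922
  upper = min{1, (1 − p₀)/p₁} = 0.468 / 0.586 ≈ 0.7986

0.092 ≤ PN ≤ 0.799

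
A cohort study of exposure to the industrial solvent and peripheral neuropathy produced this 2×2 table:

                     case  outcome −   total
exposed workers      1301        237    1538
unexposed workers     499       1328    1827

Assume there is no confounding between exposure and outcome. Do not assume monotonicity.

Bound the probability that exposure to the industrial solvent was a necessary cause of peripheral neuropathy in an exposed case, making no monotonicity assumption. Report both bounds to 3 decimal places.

0.677 ≤ PN ≤ 0.859

p₁ = P(outcome | exposed) = 1301/1538 = 0.8459
p₀ = P(outcome | unexposed) = 499/1827 = 0.27313
Under exogeneity alone the bounds on PN are max{0,(p₁−p₀)/p₁} ≤ PN ≤ min{1,(1−p₀)/p₁}.
  lower = (p₁ − p₀)/p₁ = 0.57278 / 0.8459 ≈ 0.6771
  upper = min{1, (1 − p₀)/p₁} = 0.72687 / 0.8459 ≈ 0.8593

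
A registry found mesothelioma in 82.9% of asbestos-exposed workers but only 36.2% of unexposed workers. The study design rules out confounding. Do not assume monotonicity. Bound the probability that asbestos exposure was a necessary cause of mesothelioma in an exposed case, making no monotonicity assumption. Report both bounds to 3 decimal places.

0.563 ≤ PN ≤ 0.770

p₁ = 0.829, p₀ = 0.362.
Under exogeneity alone the bounds on PN are max{0,(p₁−p₀)/p₁} ≤ PN ≤ min{1,(1−p₀)/p₁}.
  lower = (p₁ − p₀)/p₁ = 0.467 / 0.829 ≈ 0.5633
  upper = min{1, (1 − p₀)/p₁} = 0.638 / 0.829 ≈ 0.7696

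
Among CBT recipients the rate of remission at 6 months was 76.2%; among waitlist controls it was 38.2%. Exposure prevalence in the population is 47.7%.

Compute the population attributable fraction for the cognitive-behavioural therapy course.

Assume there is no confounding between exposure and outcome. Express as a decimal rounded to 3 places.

p₁ = 0.762, p₀ = 0.382.
Overall risk P(Y=1) = π·p₁ + (1−π)·p₀ = 0.477×0.762 + 0.523×0.382 = 0.56326.
Under exogeneity, PAF = [P(Y=1) − p₀] / P(Y=1).
PAF = (0.56326 − 0.382) / 0.56326 ≈ 0.3218

PAF ≈ 0.322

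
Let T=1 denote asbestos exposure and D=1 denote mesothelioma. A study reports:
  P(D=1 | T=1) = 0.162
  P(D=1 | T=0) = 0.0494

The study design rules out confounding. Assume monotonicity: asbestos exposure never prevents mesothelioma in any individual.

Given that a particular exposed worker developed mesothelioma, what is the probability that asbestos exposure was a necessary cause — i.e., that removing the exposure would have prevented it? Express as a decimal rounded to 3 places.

Let p₁ = 0.162, p₀ = 0.0494.
Under exogeneity and monotonicity, PN = (p₁ − p₀) / p₁.
PN = (0.162 − 0.0494) / 0.162 = 0.1126 / 0.162 ≈ 0.6951

PN ≈ 0.695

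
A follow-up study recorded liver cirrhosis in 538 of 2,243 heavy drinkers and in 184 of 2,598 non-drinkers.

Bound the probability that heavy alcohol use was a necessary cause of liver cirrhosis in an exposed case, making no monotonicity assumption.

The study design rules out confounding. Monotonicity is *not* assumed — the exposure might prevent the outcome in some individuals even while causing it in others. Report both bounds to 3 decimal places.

p₁ = P(outcome | exposed) = 538/2243 = 0.23986
p₀ = P(outcome | unexposed) = 184/2598 = 0.070824
Under exogeneity alone the bounds on PN are max{0,(p₁−p₀)/p₁} ≤ PN ≤ min{1,(1−p₀)/p₁}.
  lower = (p₁ − p₀)/p₁ = 0.16903 / 0.23986 ≈ 0.7047
  upper = min{1, (1 − p₀)/p₁} = 0.92918 / 0.23986 ≈ 3.8739 → capped at 1

0.705 ≤ PN ≤ 1.000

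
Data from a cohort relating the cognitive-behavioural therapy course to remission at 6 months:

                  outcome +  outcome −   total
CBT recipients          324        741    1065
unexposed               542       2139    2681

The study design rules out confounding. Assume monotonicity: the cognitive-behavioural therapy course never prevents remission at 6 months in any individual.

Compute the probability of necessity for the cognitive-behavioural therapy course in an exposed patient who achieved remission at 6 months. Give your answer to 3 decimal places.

PN ≈ 0.335

p₁ = P(outcome | exposed) = 324/1065 = 0.30423
p₀ = P(outcome | unexposed) = 542/2681 = 0.20216
Under exogeneity and monotonicity, PN = (p₁ − p₀)/p₁.
PN = (0.30423 − 0.20216) / 0.30423 ≈ 0.3355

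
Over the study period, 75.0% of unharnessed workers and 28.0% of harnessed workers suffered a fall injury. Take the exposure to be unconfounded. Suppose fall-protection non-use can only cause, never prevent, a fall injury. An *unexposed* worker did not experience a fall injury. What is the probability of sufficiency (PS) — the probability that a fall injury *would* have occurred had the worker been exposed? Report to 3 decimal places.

p₁ = 0.75, p₀ = 0.28.
Under exogeneity and monotonicity, PS = (p₁ − p₀) / (1 − p₀).
PS = (0.75 − 0.28) / (1 − 0.28) = 0.47 / 0.72 ≈ 0.6528

PS ≈ 0.653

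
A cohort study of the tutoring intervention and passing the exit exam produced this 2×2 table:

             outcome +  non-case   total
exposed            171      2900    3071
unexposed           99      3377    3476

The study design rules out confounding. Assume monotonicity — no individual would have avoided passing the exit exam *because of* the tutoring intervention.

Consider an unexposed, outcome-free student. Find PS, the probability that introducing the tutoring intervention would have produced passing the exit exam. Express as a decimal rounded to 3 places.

PS ≈ 0.028

p₁ = P(outcome | exposed) = 171/3071 = 0.055682
p₀ = P(outcome | unexposed) = 99/3476 = 0.028481
Under exogeneity and monotonicity, PS = (p₁ − p₀) / (1 − p₀).
PS = (0.055682 − 0.028481) / (1 − 0.028481) = 0.027201 / 0.97152 ≈ 0.0280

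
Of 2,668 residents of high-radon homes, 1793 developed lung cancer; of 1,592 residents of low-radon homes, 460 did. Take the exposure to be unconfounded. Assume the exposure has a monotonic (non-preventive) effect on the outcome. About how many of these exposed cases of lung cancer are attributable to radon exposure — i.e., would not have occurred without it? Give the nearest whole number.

p₁ = P(outcome | exposed) = 1793/2668 = 0.67204
p₀ = P(outcome | unexposed) = 460/1592 = 0.28894
PN = (p₁ − p₀)/p₁ = (0.67204 − 0.28894) / 0.67204 ≈ 0.57005.
Attributable cases ≈ PN × (exposed cases) = 0.57005 × 1793 ≈ 1022.10.

about 1022 cases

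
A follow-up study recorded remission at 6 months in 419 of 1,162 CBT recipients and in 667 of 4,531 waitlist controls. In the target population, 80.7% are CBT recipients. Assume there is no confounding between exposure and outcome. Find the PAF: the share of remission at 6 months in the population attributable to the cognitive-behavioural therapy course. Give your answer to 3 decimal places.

p₁ = P(outcome | exposed) = 419/1162 = 0.36059
p₀ = P(outcome | unexposed) = 667/4531 = 0.14721
Overall risk P(Y=1) = π·p₁ + (1−π)·p₀ = 0.807×0.36059 + 0.193×0.14721 = 0.3194.
Under exogeneity, PAF = [P(Y=1) − p₀] / P(Y=1).
PAF = (0.3194 − 0.14721) / 0.3194 ≈ 0.5391

PAF ≈ 0.539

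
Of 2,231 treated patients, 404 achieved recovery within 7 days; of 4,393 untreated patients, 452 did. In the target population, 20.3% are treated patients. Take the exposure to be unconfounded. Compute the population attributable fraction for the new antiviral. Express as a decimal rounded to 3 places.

PAF ≈ 0.134

p₁ = P(outcome | exposed) = 404/2231 = 0.18108
p₀ = P(outcome | unexposed) = 452/4393 = 0.10289
Overall risk P(Y=1) = π·p₁ + (1−π)·p₀ = 0.203×0.18108 + 0.797×0.10289 = 0.11876.
Under exogeneity, PAF = [P(Y=1) − p₀] / P(Y=1).
PAF = (0.11876 − 0.10289) / 0.11876 ≈ 0.1337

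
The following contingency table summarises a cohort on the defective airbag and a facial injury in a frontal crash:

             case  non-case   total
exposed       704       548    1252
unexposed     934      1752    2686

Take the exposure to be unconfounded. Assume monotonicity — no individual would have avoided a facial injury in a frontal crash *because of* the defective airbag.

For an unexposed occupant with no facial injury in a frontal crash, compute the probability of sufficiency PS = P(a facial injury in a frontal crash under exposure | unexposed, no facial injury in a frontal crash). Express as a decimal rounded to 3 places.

p₁ = P(outcome | exposed) = 704/1252 = 0.5623
p₀ = P(outcome | unexposed) = 934/2686 = 0.34773
Under exogeneity and monotonicity, PS = (p₁ − p₀)/(1 − p₀).
PS = (0.5623 − 0.34773) / 0.65227 ≈ 0.3290

PS ≈ 0.329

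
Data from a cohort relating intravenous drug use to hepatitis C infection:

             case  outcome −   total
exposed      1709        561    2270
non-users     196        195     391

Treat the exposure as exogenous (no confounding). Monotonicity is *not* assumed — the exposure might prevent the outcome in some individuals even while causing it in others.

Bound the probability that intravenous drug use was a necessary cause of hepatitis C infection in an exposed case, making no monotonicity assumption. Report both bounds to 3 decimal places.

0.334 ≤ PN ≤ 0.662

p₁ = P(outcome | exposed) = 1709/2270 = 0.75286
p₀ = P(outcome | unexposed) = 196/391 = 0.50128
Under exogeneity alone the bounds on PN are max{0,(p₁−p₀)/p₁} ≤ PN ≤ min{1,(1−p₀)/p₁}.
  lower = (p₁ − p₀)/p₁ = 0.25158 / 0.75286 ≈ 0.3342
  upper = min{1, (1 − p₀)/p₁} = 0.49872 / 0.75286 ≈ 0.6624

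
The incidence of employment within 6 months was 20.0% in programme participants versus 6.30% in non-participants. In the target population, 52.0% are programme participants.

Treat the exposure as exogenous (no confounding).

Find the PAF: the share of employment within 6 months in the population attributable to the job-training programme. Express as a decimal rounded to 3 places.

p₁ = 0.2, p₀ = 0.063.
Overall risk P(Y=1) = π·p₁ + (1−π)·p₀ = 0.52×0.2 + 0.48×0.063 = 0.13424.
Under exogeneity, PAF = [P(Y=1) − p₀] / P(Y=1).
PAF = (0.13424 − 0.063) / 0.13424 ≈ 0.5307

PAF ≈ 0.531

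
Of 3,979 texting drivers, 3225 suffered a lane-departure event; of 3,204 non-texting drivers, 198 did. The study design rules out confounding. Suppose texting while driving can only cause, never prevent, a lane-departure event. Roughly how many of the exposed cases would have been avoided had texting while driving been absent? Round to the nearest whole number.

p₁ = P(outcome | exposed) = 3225/3979 = 0.81051
p₀ = P(outcome | unexposed) = 198/3204 = 0.061798
PN = (p₁ − p₀)/p₁ = (0.81051 − 0.061798) / 0.81051 ≈ 0.92375.
Attributable cases ≈ PN × (exposed cases) = 0.92375 × 3225 ≈ 2979.11.

about 2979 cases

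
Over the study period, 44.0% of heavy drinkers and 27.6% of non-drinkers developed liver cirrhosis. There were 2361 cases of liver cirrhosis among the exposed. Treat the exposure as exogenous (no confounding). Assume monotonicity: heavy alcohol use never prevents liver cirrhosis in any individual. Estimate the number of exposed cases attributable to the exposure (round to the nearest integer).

p₁ = 0.44, p₀ = 0.276.
PN = (p₁ − p₀)/p₁ = (0.44 − 0.276) / 0.44 ≈ 0.37273.
Attributable cases ≈ PN × (exposed cases) = 0.37273 × 2361 ≈ 880.01.

about 880 cases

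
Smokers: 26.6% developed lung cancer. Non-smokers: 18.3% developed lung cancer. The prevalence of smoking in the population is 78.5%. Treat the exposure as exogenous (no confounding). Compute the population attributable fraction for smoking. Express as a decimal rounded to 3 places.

PAF ≈ 0.263

p₁ = 0.266, p₀ = 0.183.
Overall risk P(Y=1) = π·p₁ + (1−π)·p₀ = 0.785×0.266 + 0.215×0.183 = 0.24816.
Under exogeneity, PAF = [P(Y=1) − p₀] / P(Y=1).
PAF = (0.24816 − 0.183) / 0.24816 ≈ 0.2626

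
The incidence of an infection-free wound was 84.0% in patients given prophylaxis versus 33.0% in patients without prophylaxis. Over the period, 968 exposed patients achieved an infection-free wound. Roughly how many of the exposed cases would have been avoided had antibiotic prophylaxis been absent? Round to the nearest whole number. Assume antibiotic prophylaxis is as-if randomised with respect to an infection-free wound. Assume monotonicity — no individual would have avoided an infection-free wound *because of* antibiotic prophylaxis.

p₁ = 0.84, p₀ = 0.33.
PN = (p₁ − p₀)/p₁ = (0.84 − 0.33) / 0.84 ≈ 0.60714.
Attributable cases ≈ PN × (exposed cases) = 0.60714 × 968 ≈ 587.71.

about 588 cases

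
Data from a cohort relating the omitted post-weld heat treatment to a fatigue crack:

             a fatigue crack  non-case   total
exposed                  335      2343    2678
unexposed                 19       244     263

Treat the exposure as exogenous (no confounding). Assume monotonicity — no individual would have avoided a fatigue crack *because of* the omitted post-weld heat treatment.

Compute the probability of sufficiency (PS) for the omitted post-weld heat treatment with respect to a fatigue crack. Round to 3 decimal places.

PS ≈ 0.057

p₁ = P(outcome | exposed) = 335/2678 = 0.12509
p₀ = P(outcome | unexposed) = 19/263 = 0.072243
Under exogeneity and monotonicity, PS = (p₁ − p₀) / (1 − p₀).
PS = (0.12509 − 0.072243) / (1 − 0.072243) = 0.05285 / 0.92776 ≈ 0.0570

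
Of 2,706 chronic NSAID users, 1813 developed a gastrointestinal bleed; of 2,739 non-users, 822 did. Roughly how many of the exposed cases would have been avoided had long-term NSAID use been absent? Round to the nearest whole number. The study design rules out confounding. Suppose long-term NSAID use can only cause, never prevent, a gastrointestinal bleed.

about 1001 cases

p₁ = P(outcome | exposed) = 1813/2706 = 0.66999
p₀ = P(outcome | unexposed) = 822/2739 = 0.30011
PN = (p₁ − p₀)/p₁ = (0.66999 − 0.30011) / 0.66999 ≈ 0.55207.
Attributable cases ≈ PN × (exposed cases) = 0.55207 × 1813 ≈ 1000.90.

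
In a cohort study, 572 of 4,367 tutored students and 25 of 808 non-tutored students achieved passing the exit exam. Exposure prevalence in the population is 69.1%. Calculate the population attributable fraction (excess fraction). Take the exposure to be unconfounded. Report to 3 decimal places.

PAF ≈ 0.691

p₁ = P(outcome | exposed) = 572/4367 = 0.13098
p₀ = P(outcome | unexposed) = 25/808 = 0.030941
Overall risk P(Y=1) = π·p₁ + (1−π)·p₀ = 0.691×0.13098 + 0.309×0.030941 = 0.10007.
Under exogeneity, PAF = [P(Y=1) − p₀] / P(Y=1).
PAF = (0.10007 − 0.030941) / 0.10007 ≈ 0.6908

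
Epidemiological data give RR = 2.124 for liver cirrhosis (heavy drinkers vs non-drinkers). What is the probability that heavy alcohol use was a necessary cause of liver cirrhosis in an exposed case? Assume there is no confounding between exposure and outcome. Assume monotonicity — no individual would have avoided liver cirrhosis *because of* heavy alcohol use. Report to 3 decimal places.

PN ≈ 0.529

Under exogeneity and monotonicity, PN = (RR − 1) / RR = 1 − 1/RR.
PN = (2.124 − 1) / 2.124 = 1.124 / 2.124 ≈ 0.5292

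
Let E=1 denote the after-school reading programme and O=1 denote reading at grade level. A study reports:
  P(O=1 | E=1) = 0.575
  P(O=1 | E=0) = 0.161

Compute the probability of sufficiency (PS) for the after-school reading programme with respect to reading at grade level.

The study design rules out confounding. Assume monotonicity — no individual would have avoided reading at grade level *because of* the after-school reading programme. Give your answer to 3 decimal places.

Let p₁ = 0.575, p₀ = 0.161.
Under exogeneity and monotonicity, PS = (p₁ − p₀) / (1 − p₀).
PS = (0.575 − 0.161) / (1 − 0.161) = 0.414 / 0.839 ≈ 0.4934

PS ≈ 0.493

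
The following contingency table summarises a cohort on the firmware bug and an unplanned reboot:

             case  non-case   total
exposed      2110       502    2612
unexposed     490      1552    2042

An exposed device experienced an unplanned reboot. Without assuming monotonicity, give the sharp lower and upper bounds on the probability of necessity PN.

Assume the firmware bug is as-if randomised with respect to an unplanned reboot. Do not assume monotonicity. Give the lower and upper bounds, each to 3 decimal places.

p₁ = P(outcome | exposed) = 2110/2612 = 0.80781
p₀ = P(outcome | unexposed) = 490/2042 = 0.23996
Under exogeneity alone the bounds on PN are max{0,(p₁−p₀)/p₁} ≤ PN ≤ min{1,(1−p₀)/p₁}.
  lower = (p₁ − p₀)/p₁ = 0.56785 / 0.80781 ≈ 0.7029
  upper = min{1, (1 − p₀)/p₁} = 0.76004 / 0.80781 ≈ 0.9409

0.703 ≤ PN ≤ 0.941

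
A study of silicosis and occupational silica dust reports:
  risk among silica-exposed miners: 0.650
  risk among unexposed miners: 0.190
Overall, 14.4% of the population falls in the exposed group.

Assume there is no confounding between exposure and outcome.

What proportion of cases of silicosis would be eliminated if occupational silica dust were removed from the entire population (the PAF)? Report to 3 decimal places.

PAF ≈ 0.259

Let p₁ = 0.65, p₀ = 0.19.
Overall risk P(Y=1) = π·p₁ + (1−π)·p₀ = 0.144×0.65 + 0.856×0.19 = 0.25624.
Under exogeneity, PAF = [P(Y=1) − p₀] / P(Y=1).
PAF = (0.25624 − 0.19) / 0.25624 ≈ 0.2585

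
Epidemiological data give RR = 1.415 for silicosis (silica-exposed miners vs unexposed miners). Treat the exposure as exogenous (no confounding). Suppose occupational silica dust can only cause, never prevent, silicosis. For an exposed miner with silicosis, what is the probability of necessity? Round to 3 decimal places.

PN ≈ 0.293

Under exogeneity and monotonicity, PN = (RR − 1) / RR = 1 − 1/RR.
PN = (1.415 − 1) / 1.415 = 0.415 / 1.415 ≈ 0.2933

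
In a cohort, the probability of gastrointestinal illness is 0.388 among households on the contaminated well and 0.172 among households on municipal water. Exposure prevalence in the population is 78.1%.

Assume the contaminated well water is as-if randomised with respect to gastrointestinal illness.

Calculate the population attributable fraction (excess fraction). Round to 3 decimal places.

PAF ≈ 0.495

Let p₁ = 0.388, p₀ = 0.172.
Overall risk P(Y=1) = π·p₁ + (1−π)·p₀ = 0.781×0.388 + 0.219×0.172 = 0.3407.
Under exogeneity, PAF = [P(Y=1) − p₀] / P(Y=1).
PAF = (0.3407 − 0.172) / 0.3407 ≈ 0.4952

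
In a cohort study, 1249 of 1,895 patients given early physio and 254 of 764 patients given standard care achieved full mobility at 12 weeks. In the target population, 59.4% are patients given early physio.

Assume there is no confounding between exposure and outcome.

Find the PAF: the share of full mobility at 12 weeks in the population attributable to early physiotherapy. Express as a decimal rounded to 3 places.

PAF ≈ 0.369

p₁ = P(outcome | exposed) = 1249/1895 = 0.6591
p₀ = P(outcome | unexposed) = 254/764 = 0.33246
Overall risk P(Y=1) = π·p₁ + (1−π)·p₀ = 0.594×0.6591 + 0.406×0.33246 = 0.52649.
Under exogeneity, PAF = [P(Y=1) − p₀] / P(Y=1).
PAF = (0.52649 − 0.33246) / 0.52649 ≈ 0.3685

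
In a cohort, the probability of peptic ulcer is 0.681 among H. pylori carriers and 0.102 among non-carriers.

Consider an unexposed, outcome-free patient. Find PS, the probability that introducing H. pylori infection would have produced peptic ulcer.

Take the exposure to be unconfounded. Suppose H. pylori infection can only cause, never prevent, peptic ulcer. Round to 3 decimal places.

Let p₁ = 0.681, p₀ = 0.102.
Under exogeneity and monotonicity, PS = (p₁ − p₀) / (1 − p₀).
PS = (0.681 − 0.102) / (1 − 0.102) = 0.579 / 0.898 ≈ 0.6448

PS ≈ 0.645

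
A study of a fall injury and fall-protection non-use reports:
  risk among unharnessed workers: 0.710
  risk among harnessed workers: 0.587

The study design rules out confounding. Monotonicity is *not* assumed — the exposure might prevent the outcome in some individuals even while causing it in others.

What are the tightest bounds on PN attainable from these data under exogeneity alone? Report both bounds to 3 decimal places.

Let p₁ = 0.71, p₀ = 0.587.
Under exogeneity alone the bounds on PN are max{0,(p₁−p₀)/p₁} ≤ PN ≤ min{1,(1−p₀)/p₁}.
  lower = (p₁ − p₀)/p₁ = 0.123 / 0.71 ≈ 0.1732
  upper = min{1, (1 − p₀)/p₁} = 0.413 / 0.71 ≈ 0.5817

0.173 ≤ PN ≤ 0.582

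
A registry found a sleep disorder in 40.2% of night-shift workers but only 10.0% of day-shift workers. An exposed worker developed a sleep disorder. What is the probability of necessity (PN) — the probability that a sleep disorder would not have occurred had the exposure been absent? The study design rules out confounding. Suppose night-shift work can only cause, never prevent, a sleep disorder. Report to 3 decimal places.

p₁ = 0.402, p₀ = 0.1.
Under exogeneity and monotonicity, PN = (p₁ − p₀) / p₁.
PN = (0.402 − 0.1) / 0.402 = 0.302 / 0.402 ≈ 0.7512

PN ≈ 0.751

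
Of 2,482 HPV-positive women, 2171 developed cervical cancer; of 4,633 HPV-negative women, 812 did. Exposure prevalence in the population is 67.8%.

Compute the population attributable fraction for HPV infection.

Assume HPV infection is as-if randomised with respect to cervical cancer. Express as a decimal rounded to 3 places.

PAF ≈ 0.730

p₁ = P(outcome | exposed) = 2171/2482 = 0.8747
p₀ = P(outcome | unexposed) = 812/4633 = 0.17526
Overall risk P(Y=1) = π·p₁ + (1−π)·p₀ = 0.678×0.8747 + 0.322×0.17526 = 0.64948.
Under exogeneity, PAF = [P(Y=1) − p₀] / P(Y=1).
PAF = (0.64948 − 0.17526) / 0.64948 ≈ 0.7301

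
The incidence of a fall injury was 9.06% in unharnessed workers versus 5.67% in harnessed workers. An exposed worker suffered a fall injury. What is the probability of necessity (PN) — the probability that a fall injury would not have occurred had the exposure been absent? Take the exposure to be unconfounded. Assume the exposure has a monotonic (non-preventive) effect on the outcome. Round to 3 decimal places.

p₁ = 0.0906, p₀ = 0.0567.
Under exogeneity and monotonicity, PN = (p₁ − p₀) / p₁.
PN = (0.0906 − 0.0567) / 0.0906 = 0.0339 / 0.0906 ≈ 0.3742

PN ≈ 0.374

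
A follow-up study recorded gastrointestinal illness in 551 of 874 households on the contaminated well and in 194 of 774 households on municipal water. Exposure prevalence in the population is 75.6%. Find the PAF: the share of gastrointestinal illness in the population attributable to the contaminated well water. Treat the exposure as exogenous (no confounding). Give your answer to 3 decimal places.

PAF ≈ 0.534

p₁ = P(outcome | exposed) = 551/874 = 0.63043
p₀ = P(outcome | unexposed) = 194/774 = 0.25065
Overall risk P(Y=1) = π·p₁ + (1−π)·p₀ = 0.756×0.63043 + 0.244×0.25065 = 0.53777.
Under exogeneity, PAF = [P(Y=1) − p₀] / P(Y=1).
PAF = (0.53777 − 0.25065) / 0.53777 ≈ 0.5339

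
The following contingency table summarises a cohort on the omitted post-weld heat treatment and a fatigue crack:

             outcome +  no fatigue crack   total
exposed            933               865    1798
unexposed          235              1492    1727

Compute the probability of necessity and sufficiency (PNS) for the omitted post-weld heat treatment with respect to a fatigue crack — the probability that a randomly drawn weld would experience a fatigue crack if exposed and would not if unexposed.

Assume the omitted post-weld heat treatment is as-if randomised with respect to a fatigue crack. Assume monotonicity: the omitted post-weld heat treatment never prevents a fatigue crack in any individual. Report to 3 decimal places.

p₁ = P(outcome | exposed) = 933/1798 = 0.51891
p₀ = P(outcome | unexposed) = 235/1727 = 0.13607
Under exogeneity and monotonicity, PNS = p₁ − p₀.
PNS = 0.51891 − 0.13607 = 0.38284

PNS ≈ 0.383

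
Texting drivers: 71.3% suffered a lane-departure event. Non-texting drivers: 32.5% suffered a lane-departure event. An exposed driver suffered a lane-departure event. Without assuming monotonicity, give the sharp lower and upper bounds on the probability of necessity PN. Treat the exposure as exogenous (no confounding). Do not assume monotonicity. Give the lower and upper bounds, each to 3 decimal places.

0.544 ≤ PN ≤ 0.947

p₁ = 0.713, p₀ = 0.325.
Under exogeneity alone the bounds on PN are max{0,(p₁−p₀)/p₁} ≤ PN ≤ min{1,(1−p₀)/p₁}.
  lower = (p₁ − p₀)/p₁ = 0.388 / 0.713 ≈ 0.5442
  upper = min{1, (1 − p₀)/p₁} = 0.675 / 0.713 ≈ 0.9467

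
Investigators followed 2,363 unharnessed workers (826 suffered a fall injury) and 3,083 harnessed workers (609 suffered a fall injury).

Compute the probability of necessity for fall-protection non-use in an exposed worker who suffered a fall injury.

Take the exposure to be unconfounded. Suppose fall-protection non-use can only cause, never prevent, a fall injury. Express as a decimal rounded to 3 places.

PN ≈ 0.435

p₁ = P(outcome | exposed) = 826/2363 = 0.34956
p₀ = P(outcome | unexposed) = 609/3083 = 0.19753
Under exogeneity and monotonicity, PN = (p₁ − p₀) / p₁.
PN = (0.34956 − 0.19753) / 0.34956 = 0.15202 / 0.34956 ≈ 0.4349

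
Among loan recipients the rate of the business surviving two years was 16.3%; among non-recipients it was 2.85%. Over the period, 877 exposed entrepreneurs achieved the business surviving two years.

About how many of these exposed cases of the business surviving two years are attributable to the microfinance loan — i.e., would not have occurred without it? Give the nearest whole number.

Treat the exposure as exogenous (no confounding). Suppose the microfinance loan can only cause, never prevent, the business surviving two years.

about 724 cases

p₁ = 0.163, p₀ = 0.0285.
PN = (p₁ − p₀)/p₁ = (0.163 − 0.0285) / 0.163 ≈ 0.82515.
Attributable cases ≈ PN × (exposed cases) = 0.82515 × 877 ≈ 723.66.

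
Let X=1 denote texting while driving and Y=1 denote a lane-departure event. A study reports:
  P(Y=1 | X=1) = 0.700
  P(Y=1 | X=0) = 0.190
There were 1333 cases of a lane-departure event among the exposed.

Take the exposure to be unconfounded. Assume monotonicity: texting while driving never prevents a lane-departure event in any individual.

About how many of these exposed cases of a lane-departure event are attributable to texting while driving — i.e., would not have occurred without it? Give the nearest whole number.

Let p₁ = 0.7, p₀ = 0.19.
PN = (p₁ − p₀)/p₁ = (0.7 − 0.19) / 0.7 ≈ 0.72857.
Attributable cases ≈ PN × (exposed cases) = 0.72857 × 1333 ≈ 971.19.

about 971 cases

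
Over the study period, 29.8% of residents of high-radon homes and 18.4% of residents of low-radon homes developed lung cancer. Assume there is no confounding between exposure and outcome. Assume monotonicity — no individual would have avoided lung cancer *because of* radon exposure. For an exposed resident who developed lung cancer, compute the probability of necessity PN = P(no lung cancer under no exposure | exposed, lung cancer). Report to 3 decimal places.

p₁ = 0.298, p₀ = 0.184.
Under exogeneity and monotonicity, PN = (p₁ − p₀) / p₁.
PN = (0.298 − 0.184) / 0.298 = 0.114 / 0.298 ≈ 0.3826

PN ≈ 0.383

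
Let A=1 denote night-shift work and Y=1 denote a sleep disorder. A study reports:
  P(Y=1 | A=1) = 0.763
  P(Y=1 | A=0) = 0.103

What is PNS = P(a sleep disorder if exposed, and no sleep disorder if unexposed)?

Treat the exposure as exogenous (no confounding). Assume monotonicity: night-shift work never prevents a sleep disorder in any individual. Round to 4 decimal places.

Let p₁ = 0.763, p₀ = 0.103.
Under exogeneity and monotonicity, PNS = p₁ − p₀.
PNS = 0.763 − 0.103 = 0.66

PNS ≈ 0.6600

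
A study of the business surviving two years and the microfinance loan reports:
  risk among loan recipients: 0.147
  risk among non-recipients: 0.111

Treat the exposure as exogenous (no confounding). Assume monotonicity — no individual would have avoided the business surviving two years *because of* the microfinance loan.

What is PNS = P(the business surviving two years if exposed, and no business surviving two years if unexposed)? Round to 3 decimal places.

PNS ≈ 0.036

Let p₁ = 0.147, p₀ = 0.111.
Under exogeneity and monotonicity, PNS = p₁ − p₀.
PNS = 0.147 − 0.111 = 0.036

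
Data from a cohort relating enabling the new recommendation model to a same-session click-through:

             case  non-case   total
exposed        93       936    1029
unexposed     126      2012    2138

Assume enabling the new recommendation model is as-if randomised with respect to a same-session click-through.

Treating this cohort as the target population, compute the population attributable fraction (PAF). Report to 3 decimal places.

p₁ = P(outcome | exposed) = 93/1029 = 0.090379
p₀ = P(outcome | unexposed) = 126/2138 = 0.058934
Exposure prevalence π = 1029/3167 = 0.32491; overall risk P(Y=1) = 0.069151.
Under exogeneity, PAF = [P(Y=1) − p₀]/P(Y=1).
PAF = (0.069151 − 0.058934) / 0.069151 ≈ 0.1478

PAF ≈ 0.148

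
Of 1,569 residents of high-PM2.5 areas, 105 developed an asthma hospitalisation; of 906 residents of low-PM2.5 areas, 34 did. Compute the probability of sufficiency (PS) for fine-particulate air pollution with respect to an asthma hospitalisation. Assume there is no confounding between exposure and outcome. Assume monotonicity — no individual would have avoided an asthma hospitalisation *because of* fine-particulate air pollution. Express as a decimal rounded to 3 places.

PS ≈ 0.031

p₁ = P(outcome | exposed) = 105/1569 = 0.066922
p₀ = P(outcome | unexposed) = 34/906 = 0.037528
Under exogeneity and monotonicity, PS = (p₁ − p₀) / (1 − p₀).
PS = (0.066922 − 0.037528) / (1 − 0.037528) = 0.029394 / 0.96247 ≈ 0.0305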